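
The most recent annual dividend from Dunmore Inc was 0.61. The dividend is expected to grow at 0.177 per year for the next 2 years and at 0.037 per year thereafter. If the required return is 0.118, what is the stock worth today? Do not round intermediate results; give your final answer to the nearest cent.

9.97

D_1 = 0.71797
D_2 = 0.84505
Terminal value at year 2: TV = D_2×(1+g_2)/(r−g_2) = 0.87632/0.081 = 10.81874
P_0 = D_1/(1+r)^1 + D_2/(1+r)^2 + TV/(1+r)^2
    = 0.64219 + 0.67608 + 8.65551 = 9.97379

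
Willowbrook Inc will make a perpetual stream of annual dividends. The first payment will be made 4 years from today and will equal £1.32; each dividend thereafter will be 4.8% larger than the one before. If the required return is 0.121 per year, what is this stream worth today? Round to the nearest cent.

Value at end of year 3: C₁ / (r − g) = £1.32 / (0.121 − 0.048) = £18.0822
Discount to today: PV = £18.0822 / (1 + 0.121)^3 = £18.0822 / 1.408695 = £12.84

£12.84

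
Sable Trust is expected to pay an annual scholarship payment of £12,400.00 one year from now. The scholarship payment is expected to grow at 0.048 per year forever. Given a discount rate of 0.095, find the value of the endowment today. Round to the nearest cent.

Growing perpetuity: P = D₁ / (r − g) = £12,400.0000 / (0.095 − 0.048) = £263,829.79

£263829.79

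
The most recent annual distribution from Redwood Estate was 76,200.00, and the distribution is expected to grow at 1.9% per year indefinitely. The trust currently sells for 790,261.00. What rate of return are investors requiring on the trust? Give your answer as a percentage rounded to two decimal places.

D₁ = 76,200.00 × 1.019 = 77,647.8000
P = D₁/(r − g) ⇒ r = D₁/P + g = 77,647.8000/790,261.00 + 0.019 = 0.098256 + 0.019 = 0.117256

11.73%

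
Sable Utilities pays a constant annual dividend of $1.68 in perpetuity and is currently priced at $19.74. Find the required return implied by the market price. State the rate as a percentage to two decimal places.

8.51%

P = C/r ⇒ r = C/P = $1.68/$19.74 = 0.085106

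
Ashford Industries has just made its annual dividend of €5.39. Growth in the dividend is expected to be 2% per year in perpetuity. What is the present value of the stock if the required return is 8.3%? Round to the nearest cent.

D₁ = D₀ × (1 + g) = €5.39 × 1.02 = €5.4978
Growing perpetuity: P = D₁ / (r − g) = €5.4978 / (0.083 − 0.02) = €87.27

€87.27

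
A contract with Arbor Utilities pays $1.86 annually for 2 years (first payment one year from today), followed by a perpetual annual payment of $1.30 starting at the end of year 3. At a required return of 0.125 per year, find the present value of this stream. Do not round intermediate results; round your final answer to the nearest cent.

PV of 2-year annuity: $1.86 × [1 − (1+0.125)^−2] / 0.125 = 3.12296
Perpetuity value at year 2: $1.30 / 0.125 = 10.40000
PV of perpetuity: 10.40000 / (1+0.125)^2 = 8.21728
Total PV = 3.12296 + 8.21728 = 11.34025

$11.34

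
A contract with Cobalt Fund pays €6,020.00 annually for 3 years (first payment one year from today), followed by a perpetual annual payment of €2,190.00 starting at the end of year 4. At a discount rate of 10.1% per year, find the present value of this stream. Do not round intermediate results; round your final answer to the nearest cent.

PV of 3-year annuity: €6,020.00 × [1 − (1+0.101)^−3] / 0.101 = 14944.53196
Perpetuity value at year 3: €2,190.00 / 0.101 = 21683.16832
PV of perpetuity: 21683.16832 / (1+0.101)^3 = 16246.53626
Total PV = 14944.53196 + 16246.53626 = 31191.06822

€31191.07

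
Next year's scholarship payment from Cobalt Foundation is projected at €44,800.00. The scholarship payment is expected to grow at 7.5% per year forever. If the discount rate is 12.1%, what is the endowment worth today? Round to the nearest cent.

Growing perpetuity: P = D₁ / (r − g) = €44,800.0000 / (0.121 − 0.075) = €973,913.04

€973913.04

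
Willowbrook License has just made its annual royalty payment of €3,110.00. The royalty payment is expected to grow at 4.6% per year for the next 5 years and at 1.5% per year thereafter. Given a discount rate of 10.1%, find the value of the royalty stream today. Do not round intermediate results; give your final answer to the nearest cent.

€41777.73

D_1 = 3253.06000
D_2 = 3402.70076
D_3 = 3559.22499
D_4 = 3722.94934
D_5 = 3894.20501
Terminal value at year 5: TV = D_5×(1+g_2)/(r−g_2) = 3952.61809/0.086 = 45960.67546
P_0 = D_1/(1+r)^1 + D_2/(1+r)^2 + D_3/(1+r)^3 + D_4/(1+r)^4 + D_5/(1+r)^5 + TV/(1+r)^5
    = 2954.64124 + 2807.04335 + 2666.81866 + 2533.59884 + 2407.03396 + 28408.59843 = 41777.73447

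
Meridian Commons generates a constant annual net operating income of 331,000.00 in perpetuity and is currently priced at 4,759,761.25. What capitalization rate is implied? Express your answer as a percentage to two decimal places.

6.95%

P = C/r ⇒ r = C/P = 331,000.00/4,759,761.25 = 0.069541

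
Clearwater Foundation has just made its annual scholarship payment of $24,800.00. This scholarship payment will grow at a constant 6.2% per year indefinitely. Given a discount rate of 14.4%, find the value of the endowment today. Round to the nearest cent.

$321190.24

D₁ = D₀ × (1 + g) = $24,800.00 × 1.062 = $26,337.6000
Growing perpetuity: P = D₁ / (r − g) = $26,337.6000 / (0.144 − 0.062) = $321,190.24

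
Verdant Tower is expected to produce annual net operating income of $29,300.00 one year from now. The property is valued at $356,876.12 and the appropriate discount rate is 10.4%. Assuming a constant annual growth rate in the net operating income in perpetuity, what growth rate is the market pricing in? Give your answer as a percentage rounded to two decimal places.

2.19%

P = D₁/(r−g) ⇒ g = r − D₁/P = 0.104 − $29,300.00/$356,876.12 = 0.021899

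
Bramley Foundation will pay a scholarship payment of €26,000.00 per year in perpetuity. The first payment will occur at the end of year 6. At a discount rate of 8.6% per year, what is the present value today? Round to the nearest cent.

Value at end of year 5: C / r = €26,000.00 / 0.086 = €302,325.5814
Discount to today: PV = €302,325.5814 / (1 + 0.086)^5 = €302,325.5814 / 1.510599 = €200,136.26

€200136.26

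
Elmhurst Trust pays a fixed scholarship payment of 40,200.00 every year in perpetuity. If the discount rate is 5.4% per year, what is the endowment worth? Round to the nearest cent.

Level perpetuity: PV = C / r = 40,200.00 / 0.054 = 744,444.44

744444.44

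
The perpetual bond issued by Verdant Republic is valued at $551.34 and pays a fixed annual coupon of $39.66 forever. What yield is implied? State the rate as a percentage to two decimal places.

P = C/r ⇒ r = C/P = $39.66/$551.34 = 0.071934

7.19%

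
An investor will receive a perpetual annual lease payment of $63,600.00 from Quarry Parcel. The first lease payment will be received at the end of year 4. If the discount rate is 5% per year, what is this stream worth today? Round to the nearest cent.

$1098801.43

Value at end of year 3: C / r = $63,600.00 / 0.05 = $1,272,000.0000
Discount to today: PV = $1,272,000.0000 / (1 + 0.05)^3 = $1,272,000.0000 / 1.157625 = $1,098,801.43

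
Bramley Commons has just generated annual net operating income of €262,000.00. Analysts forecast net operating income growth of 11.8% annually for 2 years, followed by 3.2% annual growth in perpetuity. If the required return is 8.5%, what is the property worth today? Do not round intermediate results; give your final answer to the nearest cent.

D_1 = 292916.00000
D_2 = 327480.08800
Terminal value at year 2: TV = D_2×(1+g_2)/(r−g_2) = 337959.45082/0.053 = 6376593.41162
P_0 = D_1/(1+r)^1 + D_2/(1+r)^2 + TV/(1+r)^2
    = 269968.66359 + 278179.69207 + 5416630.98526 = 5964779.34093

€5964779.34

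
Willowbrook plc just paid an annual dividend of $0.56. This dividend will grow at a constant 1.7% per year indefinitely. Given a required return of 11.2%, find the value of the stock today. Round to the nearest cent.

$5.99

D₁ = D₀ × (1 + g) = $0.56 × 1.017 = $0.5695
Growing perpetuity: P = D₁ / (r − g) = $0.5695 / (0.112 − 0.017) = $5.99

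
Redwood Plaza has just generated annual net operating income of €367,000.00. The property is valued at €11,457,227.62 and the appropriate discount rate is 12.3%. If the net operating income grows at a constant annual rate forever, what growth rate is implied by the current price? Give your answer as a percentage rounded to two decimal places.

P = D₀(1+g)/(r−g) ⇒ P(r−g) = D₀(1+g) ⇒ g(P+D₀) = P·r − D₀
g = (P·r − D₀)/(P + D₀) = (€11,457,227.62×0.123 − €367,000.00) / (€11,457,227.62 + €367,000.00) = 0.088144

8.81%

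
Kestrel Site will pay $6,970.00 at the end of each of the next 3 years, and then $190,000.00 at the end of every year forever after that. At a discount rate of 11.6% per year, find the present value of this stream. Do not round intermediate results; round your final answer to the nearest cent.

PV of 3-year annuity: $6,970.00 × [1 − (1+0.116)^−3] / 0.116 = 16856.50855
Perpetuity value at year 3: $190,000.00 / 0.116 = 1637931.03448
PV of perpetuity: 1637931.03448 / (1+0.116)^3 = 1178427.93196
Total PV = 16856.50855 + 1178427.93196 = 1195284.44051

$1195284.44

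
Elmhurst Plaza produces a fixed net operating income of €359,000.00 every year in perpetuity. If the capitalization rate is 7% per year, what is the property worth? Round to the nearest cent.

Level perpetuity: PV = C / r = €359,000.00 / 0.07 = €5,128,571.43

€5128571.43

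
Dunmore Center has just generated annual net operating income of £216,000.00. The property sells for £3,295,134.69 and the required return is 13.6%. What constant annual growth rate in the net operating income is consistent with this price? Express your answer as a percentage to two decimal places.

P = D₀(1+g)/(r−g) ⇒ P(r−g) = D₀(1+g) ⇒ g(P+D₀) = P·r − D₀
g = (P·r − D₀)/(P + D₀) = (£3,295,134.69×0.136 − £216,000.00) / (£3,295,134.69 + £216,000.00) = 0.066115

6.61%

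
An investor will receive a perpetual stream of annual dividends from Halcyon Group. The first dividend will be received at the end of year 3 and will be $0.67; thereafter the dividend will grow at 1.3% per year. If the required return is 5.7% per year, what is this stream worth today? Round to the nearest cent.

$13.63

Value at end of year 2: C₁ / (r − g) = $0.67 / (0.057 − 0.013) = $15.2273
Discount to today: PV = $15.2273 / (1 + 0.057)^2 = $15.2273 / 1.117249 = $13.63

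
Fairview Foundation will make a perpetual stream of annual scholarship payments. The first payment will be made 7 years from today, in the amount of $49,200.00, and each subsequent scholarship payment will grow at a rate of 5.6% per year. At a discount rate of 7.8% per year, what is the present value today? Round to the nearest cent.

Value at end of year 6: C₁ / (r − g) = $49,200.00 / (0.078 − 0.056) = $2,236,363.6364
Discount to today: PV = $2,236,363.6364 / (1 + 0.078)^6 = $2,236,363.6364 / 1.569324 = $1,425,049.19

$1425049.19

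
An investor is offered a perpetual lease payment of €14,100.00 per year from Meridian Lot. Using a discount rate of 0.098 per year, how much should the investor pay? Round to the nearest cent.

€143877.55

Level perpetuity: PV = C / r = €14,100.00 / 0.098 = €143,877.55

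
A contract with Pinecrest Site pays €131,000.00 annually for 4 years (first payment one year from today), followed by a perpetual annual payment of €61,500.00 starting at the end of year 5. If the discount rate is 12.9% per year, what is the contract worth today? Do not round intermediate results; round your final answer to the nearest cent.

PV of 4-year annuity: €131,000.00 × [1 − (1+0.129)^−4] / 0.129 = 390466.74523
Perpetuity value at year 4: €61,500.00 / 0.129 = 476744.18605
PV of perpetuity: 476744.18605 / (1+0.129)^4 = 293433.46214
Total PV = 390466.74523 + 293433.46214 = 683900.20737

€683900.21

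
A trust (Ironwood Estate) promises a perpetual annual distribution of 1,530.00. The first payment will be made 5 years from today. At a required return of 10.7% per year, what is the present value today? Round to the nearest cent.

Value at end of year 4: C / r = 1,530.00 / 0.107 = 14,299.0654
Discount to today: PV = 14,299.0654 / (1 + 0.107)^4 = 14,299.0654 / 1.501725 = 9,521.76

9521.76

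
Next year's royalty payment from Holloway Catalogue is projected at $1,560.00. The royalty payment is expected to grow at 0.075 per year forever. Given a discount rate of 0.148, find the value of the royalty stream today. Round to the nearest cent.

Growing perpetuity: P = D₁ / (r − g) = $1,560.0000 / (0.148 − 0.075) = $21,369.86

$21369.86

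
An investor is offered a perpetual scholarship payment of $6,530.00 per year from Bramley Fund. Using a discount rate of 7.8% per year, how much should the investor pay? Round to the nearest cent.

Level perpetuity: PV = C / r = $6,530.00 / 0.078 = $83,717.95

$83717.95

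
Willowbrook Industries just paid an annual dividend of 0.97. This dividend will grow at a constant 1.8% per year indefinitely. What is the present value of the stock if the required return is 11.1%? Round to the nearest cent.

D₁ = D₀ × (1 + g) = 0.97 × 1.018 = 0.9875
Growing perpetuity: P = D₁ / (r − g) = 0.9875 / (0.111 − 0.018) = 10.62

10.62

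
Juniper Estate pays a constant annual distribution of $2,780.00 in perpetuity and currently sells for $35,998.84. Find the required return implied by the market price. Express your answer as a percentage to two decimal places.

P = C/r ⇒ r = C/P = $2,780.00/$35,998.84 = 0.077225

7.72%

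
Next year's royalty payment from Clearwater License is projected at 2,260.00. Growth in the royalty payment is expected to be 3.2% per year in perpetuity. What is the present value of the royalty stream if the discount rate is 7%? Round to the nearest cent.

Growing perpetuity: P = D₁ / (r − g) = 2,260.0000 / (0.07 − 0.032) = 59,473.68

59473.68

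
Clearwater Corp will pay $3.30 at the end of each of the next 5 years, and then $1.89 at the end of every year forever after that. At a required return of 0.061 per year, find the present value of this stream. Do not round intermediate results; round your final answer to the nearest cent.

PV of 5-year annuity: $3.30 × [1 − (1+0.061)^−5] / 0.061 = 13.86307
Perpetuity value at year 5: $1.89 / 0.061 = 30.98361
PV of perpetuity: 30.98361 / (1+0.061)^5 = 23.04385
Total PV = 13.86307 + 23.04385 = 36.90692

$36.91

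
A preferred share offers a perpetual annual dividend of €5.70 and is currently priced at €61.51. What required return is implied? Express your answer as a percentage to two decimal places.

P = C/r ⇒ r = C/P = €5.70/€61.51 = 0.092668

9.27%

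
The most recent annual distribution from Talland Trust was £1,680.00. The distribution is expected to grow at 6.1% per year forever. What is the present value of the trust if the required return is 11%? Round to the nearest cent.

£36377.14

D₁ = D₀ × (1 + g) = £1,680.00 × 1.061 = £1,782.4800
Growing perpetuity: P = D₁ / (r − g) = £1,782.4800 / (0.11 − 0.061) = £36,377.14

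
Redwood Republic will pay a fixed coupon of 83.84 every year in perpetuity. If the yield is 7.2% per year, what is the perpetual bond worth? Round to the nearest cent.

1164.44

Level perpetuity: PV = C / r = 83.84 / 0.072 = 1,164.44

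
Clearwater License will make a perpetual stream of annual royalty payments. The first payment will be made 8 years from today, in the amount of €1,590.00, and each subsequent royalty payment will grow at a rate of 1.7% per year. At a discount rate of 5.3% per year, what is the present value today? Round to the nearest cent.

€30767.77

Value at end of year 7: C₁ / (r − g) = €1,590.00 / (0.053 − 0.017) = €44,166.6667
Discount to today: PV = €44,166.6667 / (1 + 0.053)^7 = €44,166.6667 / 1.435485 = €30,767.77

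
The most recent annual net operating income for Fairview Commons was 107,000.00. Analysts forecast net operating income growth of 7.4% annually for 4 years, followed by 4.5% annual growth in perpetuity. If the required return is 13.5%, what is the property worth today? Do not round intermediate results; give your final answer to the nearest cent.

1369575.06

D_1 = 114918.00000
D_2 = 123421.93200
D_3 = 132555.15497
D_4 = 142364.23644
Terminal value at year 4: TV = D_4×(1+g_2)/(r−g_2) = 148770.62708/0.09 = 1653006.96750
P_0 = D_1/(1+r)^1 + D_2/(1+r)^2 + D_3/(1+r)^3 + D_4/(1+r)^4 + TV/(1+r)^4
    = 101249.33921 + 95807.74477 + 90658.60606 + 85786.20521 + 996073.16044 = 1369575.05568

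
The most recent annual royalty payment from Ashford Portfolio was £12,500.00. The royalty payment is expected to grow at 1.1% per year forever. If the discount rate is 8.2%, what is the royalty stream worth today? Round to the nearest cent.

D₁ = D₀ × (1 + g) = £12,500.00 × 1.011 = £12,637.5000
Growing perpetuity: P = D₁ / (r − g) = £12,637.5000 / (0.082 − 0.011) = £177,992.96

£177992.96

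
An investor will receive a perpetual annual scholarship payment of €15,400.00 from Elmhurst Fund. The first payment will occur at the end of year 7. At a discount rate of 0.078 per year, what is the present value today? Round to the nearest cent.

Value at end of year 6: C / r = €15,400.00 / 0.078 = €197,435.8974
Discount to today: PV = €197,435.8974 / (1 + 0.078)^6 = €197,435.8974 / 1.569324 = €125,809.53

€125809.53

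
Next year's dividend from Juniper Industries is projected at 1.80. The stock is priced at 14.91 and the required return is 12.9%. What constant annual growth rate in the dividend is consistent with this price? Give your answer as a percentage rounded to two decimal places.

P = D₁/(r−g) ⇒ g = r − D₁/P = 0.129 − 1.80/14.91 = 0.008276

0.83%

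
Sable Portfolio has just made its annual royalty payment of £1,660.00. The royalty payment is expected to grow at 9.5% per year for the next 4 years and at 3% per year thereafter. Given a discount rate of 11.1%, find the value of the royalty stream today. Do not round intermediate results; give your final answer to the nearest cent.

D_1 = 1817.70000
D_2 = 1990.38150
D_3 = 2179.46774
D_4 = 2386.51718
Terminal value at year 4: TV = D_4×(1+g_2)/(r−g_2) = 2458.11269/0.081 = 30347.07029
P_0 = D_1/(1+r)^1 + D_2/(1+r)^2 + D_3/(1+r)^3 + D_4/(1+r)^4 + TV/(1+r)^4
    = 1636.09361 + 1612.53151 + 1589.30873 + 1566.42039 + 19918.67909 = 26323.03333

£26323.03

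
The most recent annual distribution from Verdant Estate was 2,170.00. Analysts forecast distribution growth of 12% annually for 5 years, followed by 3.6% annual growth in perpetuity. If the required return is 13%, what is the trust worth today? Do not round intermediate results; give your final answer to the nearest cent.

D_1 = 2430.40000
D_2 = 2722.04800
D_3 = 3048.69376
D_4 = 3414.53701
D_5 = 3824.28145
Terminal value at year 5: TV = D_5×(1+g_2)/(r−g_2) = 3961.95558/0.094 = 42148.46367
P_0 = D_1/(1+r)^1 + D_2/(1+r)^2 + D_3/(1+r)^3 + D_4/(1+r)^4 + D_5/(1+r)^5 + TV/(1+r)^5
    = 2150.79646 + 2131.76286 + 2112.89771 + 2094.19950 + 2075.66676 + 22876.49744 = 33441.82072

33441.82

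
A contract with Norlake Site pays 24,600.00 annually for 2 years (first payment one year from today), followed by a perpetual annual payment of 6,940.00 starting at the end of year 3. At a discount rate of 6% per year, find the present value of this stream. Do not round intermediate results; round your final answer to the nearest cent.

PV of 2-year annuity: 24,600.00 × [1 − (1+0.06)^−2] / 0.06 = 45101.45959
Perpetuity value at year 2: 6,940.00 / 0.06 = 115666.66667
PV of perpetuity: 115666.66667 / (1+0.06)^2 = 102942.92156
Total PV = 45101.45959 + 102942.92156 = 148044.38116

148044.38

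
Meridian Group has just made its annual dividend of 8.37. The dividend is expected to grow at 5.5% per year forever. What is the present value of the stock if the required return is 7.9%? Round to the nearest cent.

367.93

D₁ = D₀ × (1 + g) = 8.37 × 1.055 = 8.8304
Growing perpetuity: P = D₁ / (r − g) = 8.8304 / (0.079 − 0.055) = 367.93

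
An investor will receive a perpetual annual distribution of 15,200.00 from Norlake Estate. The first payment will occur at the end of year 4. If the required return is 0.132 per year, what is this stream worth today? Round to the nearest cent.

79383.52

Value at end of year 3: C / r = 15,200.00 / 0.132 = 115,151.5152
Discount to today: PV = 115,151.5152 / (1 + 0.132)^3 = 115,151.5152 / 1.450572 = 79,383.52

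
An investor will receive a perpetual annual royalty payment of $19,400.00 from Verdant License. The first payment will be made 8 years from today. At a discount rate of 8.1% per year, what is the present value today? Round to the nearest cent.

$138847.11

Value at end of year 7: C / r = $19,400.00 / 0.081 = $239,506.1728
Discount to today: PV = $239,506.1728 / (1 + 0.081)^7 = $239,506.1728 / 1.724963 = $138,847.11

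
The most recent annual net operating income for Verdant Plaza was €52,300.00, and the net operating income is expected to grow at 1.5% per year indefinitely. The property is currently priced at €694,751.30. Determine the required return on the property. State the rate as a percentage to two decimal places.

D₁ = €52,300.00 × 1.015 = €53,084.5000
P = D₁/(r − g) ⇒ r = D₁/P + g = €53,084.5000/€694,751.30 + 0.015 = 0.076408 + 0.015 = 0.091408

9.14%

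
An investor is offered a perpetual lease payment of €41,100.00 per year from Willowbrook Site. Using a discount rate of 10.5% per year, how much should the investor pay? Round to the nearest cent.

Level perpetuity: PV = C / r = €41,100.00 / 0.105 = €391,428.57

€391428.57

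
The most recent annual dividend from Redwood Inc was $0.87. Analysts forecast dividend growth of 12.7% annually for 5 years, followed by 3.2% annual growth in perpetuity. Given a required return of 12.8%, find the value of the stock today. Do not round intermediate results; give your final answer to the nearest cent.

$13.65

D_1 = 0.98049
D_2 = 1.10501
D_3 = 1.24535
D_4 = 1.40351
D_5 = 1.58175
Terminal value at year 5: TV = D_5×(1+g_2)/(r−g_2) = 1.63237/0.096 = 17.00385
P_0 = D_1/(1+r)^1 + D_2/(1+r)^2 + D_3/(1+r)^3 + D_4/(1+r)^4 + D_5/(1+r)^5 + TV/(1+r)^5
    = 0.86923 + 0.86846 + 0.86769 + 0.86692 + 0.86615 + 9.31112 = 13.64956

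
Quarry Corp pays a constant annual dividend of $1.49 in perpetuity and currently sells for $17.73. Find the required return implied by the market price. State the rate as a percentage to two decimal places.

P = C/r ⇒ r = C/P = $1.49/$17.73 = 0.084038

8.40%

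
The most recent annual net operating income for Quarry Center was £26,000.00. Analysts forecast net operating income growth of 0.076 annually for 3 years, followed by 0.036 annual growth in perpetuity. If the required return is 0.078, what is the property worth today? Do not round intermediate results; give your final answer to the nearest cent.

£715481.31

D_1 = 27976.00000
D_2 = 30102.17600
D_3 = 32389.94138
Terminal value at year 3: TV = D_3×(1+g_2)/(r−g_2) = 33555.97927/0.042 = 798951.88727
P_0 = D_1/(1+r)^1 + D_2/(1+r)^2 + D_3/(1+r)^3 + TV/(1+r)^3
    = 25951.76252 + 25903.61454 + 25855.55589 + 637770.37854 = 715481.31149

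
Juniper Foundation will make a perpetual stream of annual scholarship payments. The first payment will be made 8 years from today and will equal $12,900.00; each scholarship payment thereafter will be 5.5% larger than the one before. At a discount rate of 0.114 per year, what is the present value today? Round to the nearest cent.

Value at end of year 7: C₁ / (r − g) = $12,900.00 / (0.114 − 0.055) = $218,644.0678
Discount to today: PV = $218,644.0678 / (1 + 0.114)^7 = $218,644.0678 / 2.129101 = $102,693.12

$102693.12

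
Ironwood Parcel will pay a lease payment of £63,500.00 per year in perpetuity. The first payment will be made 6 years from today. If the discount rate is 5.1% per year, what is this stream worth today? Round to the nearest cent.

£970934.58

Value at end of year 5: C / r = £63,500.00 / 0.051 = £1,245,098.0392
Discount to today: PV = £1,245,098.0392 / (1 + 0.051)^5 = £1,245,098.0392 / 1.282371 = £970,934.58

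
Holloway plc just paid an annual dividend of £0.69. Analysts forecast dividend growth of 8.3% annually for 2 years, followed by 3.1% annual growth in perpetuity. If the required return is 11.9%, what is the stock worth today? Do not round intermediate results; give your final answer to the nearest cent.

£8.89

D_1 = 0.74727
D_2 = 0.80929
Terminal value at year 2: TV = D_2×(1+g_2)/(r−g_2) = 0.83438/0.088 = 9.48161
P_0 = D_1/(1+r)^1 + D_2/(1+r)^2 + TV/(1+r)^2
    = 0.66780 + 0.64632 + 7.57220 = 8.88631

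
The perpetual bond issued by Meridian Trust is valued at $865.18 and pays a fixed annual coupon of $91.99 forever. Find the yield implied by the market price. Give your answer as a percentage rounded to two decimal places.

P = C/r ⇒ r = C/P = $91.99/$865.18 = 0.106325

10.63%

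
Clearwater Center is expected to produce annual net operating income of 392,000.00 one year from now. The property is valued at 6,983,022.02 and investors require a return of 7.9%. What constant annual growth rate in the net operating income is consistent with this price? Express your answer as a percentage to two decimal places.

P = D₁/(r−g) ⇒ g = r − D₁/P = 0.079 − 392,000.00/6,983,022.02 = 0.022864

2.29%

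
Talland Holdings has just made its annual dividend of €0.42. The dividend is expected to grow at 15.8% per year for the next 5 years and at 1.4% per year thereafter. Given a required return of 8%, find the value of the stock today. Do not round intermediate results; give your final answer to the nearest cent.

D_1 = 0.48636
D_2 = 0.56320
D_3 = 0.65219
D_4 = 0.75524
D_5 = 0.87456
Terminal value at year 5: TV = D_5×(1+g_2)/(r−g_2) = 0.88681/0.066 = 13.43650
P_0 = D_1/(1+r)^1 + D_2/(1+r)^2 + D_3/(1+r)^3 + D_4/(1+r)^4 + D_5/(1+r)^5 + TV/(1+r)^5
    = 0.45033 + 0.48286 + 0.51773 + 0.55512 + 0.59521 + 9.14466 = 11.74591

€11.75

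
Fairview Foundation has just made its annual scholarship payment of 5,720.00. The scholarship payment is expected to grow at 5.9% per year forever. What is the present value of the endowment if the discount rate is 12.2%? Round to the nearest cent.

D₁ = D₀ × (1 + g) = 5,720.00 × 1.059 = 6,057.4800
Growing perpetuity: P = D₁ / (r − g) = 6,057.4800 / (0.122 − 0.059) = 96,150.48

96150.48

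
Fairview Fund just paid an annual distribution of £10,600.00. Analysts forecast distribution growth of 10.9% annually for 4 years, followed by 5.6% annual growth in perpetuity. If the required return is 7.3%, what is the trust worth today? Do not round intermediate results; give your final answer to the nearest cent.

£797437.87

D_1 = 11755.40000
D_2 = 13036.73860
D_3 = 14457.74311
D_4 = 16033.63711
Terminal value at year 4: TV = D_4×(1+g_2)/(r−g_2) = 16931.52078/0.017 = 995971.81083
P_0 = D_1/(1+r)^1 + D_2/(1+r)^2 + D_3/(1+r)^3 + D_4/(1+r)^4 + TV/(1+r)^4
    = 10955.63840 + 11323.20874 + 11703.11137 + 12095.76002 + 751360.15211 = 797437.87064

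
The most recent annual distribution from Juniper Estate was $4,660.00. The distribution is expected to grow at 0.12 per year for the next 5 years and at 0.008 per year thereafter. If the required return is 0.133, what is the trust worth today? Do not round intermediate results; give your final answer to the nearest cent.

D_1 = 5219.20000
D_2 = 5845.50400
D_3 = 6546.96448
D_4 = 7332.60022
D_5 = 8212.51224
Terminal value at year 5: TV = D_5×(1+g_2)/(r−g_2) = 8278.21234/0.125 = 66225.69873
P_0 = D_1/(1+r)^1 + D_2/(1+r)^2 + D_3/(1+r)^3 + D_4/(1+r)^4 + D_5/(1+r)^5 + TV/(1+r)^5
    = 4606.53133 + 4553.67616 + 4501.42745 + 4449.77824 + 4398.72165 + 35471.29138 = 57981.42622

$57981.43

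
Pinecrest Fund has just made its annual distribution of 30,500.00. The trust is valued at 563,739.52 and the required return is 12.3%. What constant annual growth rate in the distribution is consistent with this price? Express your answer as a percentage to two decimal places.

P = D₀(1+g)/(r−g) ⇒ P(r−g) = D₀(1+g) ⇒ g(P+D₀) = P·r − D₀
g = (P·r − D₀)/(P + D₀) = (563,739.52×0.123 − 30,500.00) / (563,739.52 + 30,500.00) = 0.065361

6.54%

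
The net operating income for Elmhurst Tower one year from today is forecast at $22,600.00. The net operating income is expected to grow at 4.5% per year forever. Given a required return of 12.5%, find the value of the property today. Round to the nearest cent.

$282500.00

Growing perpetuity: P = D₁ / (r − g) = $22,600.0000 / (0.125 − 0.045) = $282,500.00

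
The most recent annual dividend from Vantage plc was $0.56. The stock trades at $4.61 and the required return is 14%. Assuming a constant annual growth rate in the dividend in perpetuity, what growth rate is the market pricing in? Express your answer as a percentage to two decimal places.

P = D₀(1+g)/(r−g) ⇒ P(r−g) = D₀(1+g) ⇒ g(P+D₀) = P·r − D₀
g = (P·r − D₀)/(P + D₀) = ($4.61×0.14 − $0.56) / ($4.61 + $0.56) = 0.016518

1.65%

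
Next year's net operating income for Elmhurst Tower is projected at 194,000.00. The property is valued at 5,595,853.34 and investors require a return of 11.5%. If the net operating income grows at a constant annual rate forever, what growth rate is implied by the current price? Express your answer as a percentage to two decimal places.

P = D₁/(r−g) ⇒ g = r − D₁/P = 0.115 − 194,000.00/5,595,853.34 = 0.080331

8.03%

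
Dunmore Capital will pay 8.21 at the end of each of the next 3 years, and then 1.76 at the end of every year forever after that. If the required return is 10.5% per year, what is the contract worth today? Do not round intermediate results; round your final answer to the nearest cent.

32.66

PV of 3-year annuity: 8.21 × [1 − (1+0.105)^−3] / 0.105 = 20.23866
Perpetuity value at year 3: 1.76 / 0.105 = 16.76190
PV of perpetuity: 16.76190 / (1+0.105)^3 = 12.42329
Total PV = 20.23866 + 12.42329 = 32.66195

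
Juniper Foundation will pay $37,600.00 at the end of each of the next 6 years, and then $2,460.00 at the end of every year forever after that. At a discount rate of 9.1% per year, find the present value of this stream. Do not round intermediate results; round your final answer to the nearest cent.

PV of 6-year annuity: $37,600.00 × [1 − (1+0.091)^−6] / 0.091 = 168168.83658
Perpetuity value at year 6: $2,460.00 / 0.091 = 27032.96703
PV of perpetuity: 27032.96703 / (1+0.091)^6 = 16030.43145
Total PV = 168168.83658 + 16030.43145 = 184199.26803

$184199.27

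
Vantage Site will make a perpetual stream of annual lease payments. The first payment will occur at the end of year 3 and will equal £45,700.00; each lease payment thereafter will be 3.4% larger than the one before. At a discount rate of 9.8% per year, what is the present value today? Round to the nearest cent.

Value at end of year 2: C₁ / (r − g) = £45,700.00 / (0.098 − 0.034) = £714,062.5000
Discount to today: PV = £714,062.5000 / (1 + 0.098)^2 = £714,062.5000 / 1.205604 = £592,286.11

£592286.11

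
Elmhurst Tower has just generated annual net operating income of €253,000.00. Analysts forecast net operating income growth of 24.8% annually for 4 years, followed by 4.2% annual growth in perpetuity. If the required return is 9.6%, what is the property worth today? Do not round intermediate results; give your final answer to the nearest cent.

€9622500.07

D_1 = 315744.00000
D_2 = 394048.51200
D_3 = 491772.54298
D_4 = 613732.13363
Terminal value at year 4: TV = D_4×(1+g_2)/(r−g_2) = 639508.88325/0.054 = 11842757.09716
P_0 = D_1/(1+r)^1 + D_2/(1+r)^2 + D_3/(1+r)^3 + D_4/(1+r)^4 + TV/(1+r)^4
    = 288087.59124 + 328041.34477 + 373536.12981 + 425340.41059 + 8207494.58951 = 9622500.06592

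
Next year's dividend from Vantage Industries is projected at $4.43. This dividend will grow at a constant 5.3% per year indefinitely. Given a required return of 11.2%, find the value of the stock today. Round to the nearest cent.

$75.08

Growing perpetuity: P = D₁ / (r − g) = $4.4300 / (0.112 − 0.053) = $75.08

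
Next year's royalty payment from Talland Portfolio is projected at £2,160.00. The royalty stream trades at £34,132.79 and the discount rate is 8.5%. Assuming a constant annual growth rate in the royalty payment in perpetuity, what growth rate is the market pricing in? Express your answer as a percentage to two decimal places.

2.17%

P = D₁/(r−g) ⇒ g = r − D₁/P = 0.085 − £2,160.00/£34,132.79 = 0.021718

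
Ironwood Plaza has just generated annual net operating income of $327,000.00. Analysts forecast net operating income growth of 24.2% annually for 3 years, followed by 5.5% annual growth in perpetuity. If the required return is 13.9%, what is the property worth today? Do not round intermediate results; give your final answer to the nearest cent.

$6494300.03

D_1 = 406134.00000
D_2 = 504418.42800
D_3 = 626487.68758
Terminal value at year 3: TV = D_3×(1+g_2)/(r−g_2) = 660944.51039/0.084 = 7868387.02848
P_0 = D_1/(1+r)^1 + D_2/(1+r)^2 + D_3/(1+r)^3 + TV/(1+r)^3
    = 356570.67603 + 388815.43427 + 423976.09250 + 5324937.82846 = 6494300.03126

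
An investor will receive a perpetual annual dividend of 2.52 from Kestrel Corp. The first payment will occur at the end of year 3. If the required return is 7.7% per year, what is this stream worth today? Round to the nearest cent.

Value at end of year 2: C / r = 2.52 / 0.077 = 32.7273
Discount to today: PV = 32.7273 / (1 + 0.077)^2 = 32.7273 / 1.159929 = 28.21

28.21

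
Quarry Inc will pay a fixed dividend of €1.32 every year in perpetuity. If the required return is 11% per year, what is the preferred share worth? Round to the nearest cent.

€12.00

Level perpetuity: PV = C / r = €1.32 / 0.11 = €12.00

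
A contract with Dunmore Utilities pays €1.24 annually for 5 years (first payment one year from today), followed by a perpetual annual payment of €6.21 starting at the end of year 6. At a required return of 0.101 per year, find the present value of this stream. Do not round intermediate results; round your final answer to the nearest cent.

€42.69

PV of 5-year annuity: €1.24 × [1 − (1+0.101)^−5] / 0.101 = 4.68859
Perpetuity value at year 5: €6.21 / 0.101 = 61.48515
PV of perpetuity: 61.48515 / (1+0.101)^5 = 38.00438
Total PV = 4.68859 + 38.00438 = 42.69297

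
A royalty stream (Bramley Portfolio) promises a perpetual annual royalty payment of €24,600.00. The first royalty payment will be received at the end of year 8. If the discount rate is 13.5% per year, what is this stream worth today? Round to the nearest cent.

€75098.33

Value at end of year 7: C / r = €24,600.00 / 0.135 = €182,222.2222
Discount to today: PV = €182,222.2222 / (1 + 0.135)^7 = €182,222.2222 / 2.426448 = €75,098.33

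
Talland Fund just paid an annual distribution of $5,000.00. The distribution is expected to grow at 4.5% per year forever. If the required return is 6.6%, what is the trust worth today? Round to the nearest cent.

D₁ = D₀ × (1 + g) = $5,000.00 × 1.045 = $5,225.0000
Growing perpetuity: P = D₁ / (r − g) = $5,225.0000 / (0.066 − 0.045) = $248,809.52

$248809.52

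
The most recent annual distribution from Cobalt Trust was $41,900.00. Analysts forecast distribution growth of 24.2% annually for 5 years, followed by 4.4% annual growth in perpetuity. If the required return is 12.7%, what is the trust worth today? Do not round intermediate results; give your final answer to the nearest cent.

D_1 = 52039.80000
D_2 = 64633.43160
D_3 = 80274.72205
D_4 = 99701.20478
D_5 = 123828.89634
Terminal value at year 5: TV = D_5×(1+g_2)/(r−g_2) = 129277.36778/0.083 = 1557558.64794
P_0 = D_1/(1+r)^1 + D_2/(1+r)^2 + D_3/(1+r)^3 + D_4/(1+r)^4 + D_5/(1+r)^5 + TV/(1+r)^5
    = 46175.51020 + 50887.29696 + 56079.87828 + 61802.31484 + 68108.67350 + 856692.23051 = 1139745.90430

$1139745.90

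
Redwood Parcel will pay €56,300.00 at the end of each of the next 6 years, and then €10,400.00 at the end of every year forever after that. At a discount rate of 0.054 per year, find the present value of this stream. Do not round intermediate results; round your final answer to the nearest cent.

€422616.05

PV of 6-year annuity: €56,300.00 × [1 − (1+0.054)^−6] / 0.054 = 282142.05759
Perpetuity value at year 6: €10,400.00 / 0.054 = 192592.59259
PV of perpetuity: 192592.59259 / (1+0.054)^6 = 140473.98870
Total PV = 282142.05759 + 140473.98870 = 422616.04630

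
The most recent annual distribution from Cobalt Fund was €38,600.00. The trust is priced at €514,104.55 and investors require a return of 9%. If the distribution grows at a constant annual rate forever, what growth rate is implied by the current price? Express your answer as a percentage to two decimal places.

P = D₀(1+g)/(r−g) ⇒ P(r−g) = D₀(1+g) ⇒ g(P+D₀) = P·r − D₀
g = (P·r − D₀)/(P + D₀) = (€514,104.55×0.09 − €38,600.00) / (€514,104.55 + €38,600.00) = 0.013876

1.39%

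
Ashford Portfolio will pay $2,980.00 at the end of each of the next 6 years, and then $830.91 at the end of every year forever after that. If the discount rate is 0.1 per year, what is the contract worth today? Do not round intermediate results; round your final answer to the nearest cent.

$17668.95

PV of 6-year annuity: $2,980.00 × [1 − (1+0.1)^−6] / 0.1 = 12978.67688
Perpetuity value at year 6: $830.91 / 0.1 = 8309.10000
PV of perpetuity: 8309.10000 / (1+0.1)^6 = 4690.27033
Total PV = 12978.67688 + 4690.27033 = 17668.94722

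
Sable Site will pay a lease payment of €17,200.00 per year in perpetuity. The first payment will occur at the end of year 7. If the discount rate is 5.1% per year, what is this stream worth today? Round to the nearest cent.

€250231.50

Value at end of year 6: C / r = €17,200.00 / 0.051 = €337,254.9020
Discount to today: PV = €337,254.9020 / (1 + 0.051)^6 = €337,254.9020 / 1.347772 = €250,231.50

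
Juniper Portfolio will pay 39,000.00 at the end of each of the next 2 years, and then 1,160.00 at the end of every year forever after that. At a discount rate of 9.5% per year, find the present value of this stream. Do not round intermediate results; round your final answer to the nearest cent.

PV of 2-year annuity: 39,000.00 × [1 − (1+0.095)^−2] / 0.095 = 68142.86608
Perpetuity value at year 2: 1,160.00 / 0.095 = 12210.52632
PV of perpetuity: 12210.52632 / (1+0.095)^2 = 10183.71286
Total PV = 68142.86608 + 10183.71286 = 78326.57894

78326.58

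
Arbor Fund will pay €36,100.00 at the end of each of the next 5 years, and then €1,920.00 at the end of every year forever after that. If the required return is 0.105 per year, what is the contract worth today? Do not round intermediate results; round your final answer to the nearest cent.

PV of 5-year annuity: €36,100.00 × [1 − (1+0.105)^−5] / 0.105 = 135117.18187
Perpetuity value at year 5: €1,920.00 / 0.105 = 18285.71429
PV of perpetuity: 18285.71429 / (1+0.105)^5 = 11099.42650
Total PV = 135117.18187 + 11099.42650 = 146216.60836

€146216.61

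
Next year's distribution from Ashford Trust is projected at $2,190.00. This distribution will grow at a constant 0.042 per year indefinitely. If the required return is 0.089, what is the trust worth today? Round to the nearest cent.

Growing perpetuity: P = D₁ / (r − g) = $2,190.0000 / (0.089 − 0.042) = $46,595.74

$46595.74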